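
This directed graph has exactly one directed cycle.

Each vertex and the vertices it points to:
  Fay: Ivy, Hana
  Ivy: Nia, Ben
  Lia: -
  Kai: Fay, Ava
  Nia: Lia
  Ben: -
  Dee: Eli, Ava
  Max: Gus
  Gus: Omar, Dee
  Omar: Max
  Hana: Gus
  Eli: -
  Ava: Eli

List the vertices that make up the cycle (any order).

DFS with gray/black marking from Gus:
Gus gray
  Omar gray
    Max gray
      Max→Gus: Gus is gray → back edge
Back edge closes the cycle Gus → Omar → Max → Gus; its vertices are {Gus, Max, Omar}.

Gus, Max, Omar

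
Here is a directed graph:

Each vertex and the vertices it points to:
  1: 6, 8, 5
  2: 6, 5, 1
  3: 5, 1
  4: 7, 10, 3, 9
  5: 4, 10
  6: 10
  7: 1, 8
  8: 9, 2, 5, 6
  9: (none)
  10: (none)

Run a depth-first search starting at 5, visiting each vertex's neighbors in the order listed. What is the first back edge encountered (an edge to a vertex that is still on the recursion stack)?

DFS from 5 (visiting each vertex's neighbors in the order listed); mark gray on enter, black on exit:
5 gray
  4 gray
    7 gray
      1 gray
        6 gray
          10 gray
          10 black
        6 black
        8 gray
          9 gray
          9 black
          2 gray
            2→6: 6 black — skip
            2→5: 5 is gray → back edge
First back edge: 2 → 5.

2->5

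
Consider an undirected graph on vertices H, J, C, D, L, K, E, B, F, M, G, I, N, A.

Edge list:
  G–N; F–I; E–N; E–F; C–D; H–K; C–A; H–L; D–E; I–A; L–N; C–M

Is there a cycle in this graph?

DFS, tracking each vertex's parent; an edge to a visited non-parent vertex closes a cycle.
Start from G:
visit G (parent –)
  visit N (parent G)
    visit L (parent N)
      visit H (parent L)
        visit K (parent H)
          K–H: parent, skip
        H–L: parent, skip
      L–N: parent, skip
    N–G: parent, skip
    visit E (parent N)
      visit D (parent E)
        D–E: parent, skip
        visit C (parent D)
          C–D: parent, skip
          visit M (parent C)
            M–C: parent, skip
          visit A (parent C)
            A–C: parent, skip
            visit I (parent A)
              visit F (parent I)
                F–E: E visited and ≠ parent → cycle
Cycle: E – D – C – A – I – F – E.

Yes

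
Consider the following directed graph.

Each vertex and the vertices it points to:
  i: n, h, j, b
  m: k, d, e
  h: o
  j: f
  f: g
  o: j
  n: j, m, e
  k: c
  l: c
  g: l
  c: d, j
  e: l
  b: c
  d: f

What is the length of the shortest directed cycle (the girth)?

5

For each vertex v, BFS finds the shortest path from v back to v.
The shortest such closed walk is l → c → j → f → g → l, length 5.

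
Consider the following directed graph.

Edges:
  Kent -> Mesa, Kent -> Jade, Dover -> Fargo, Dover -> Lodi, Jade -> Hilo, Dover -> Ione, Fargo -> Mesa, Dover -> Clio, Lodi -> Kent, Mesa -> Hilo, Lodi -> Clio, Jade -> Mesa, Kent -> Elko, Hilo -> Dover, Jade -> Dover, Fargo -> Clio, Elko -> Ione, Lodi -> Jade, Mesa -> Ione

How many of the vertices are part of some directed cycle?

7

A vertex is on a directed cycle iff it belongs to a strongly connected component of size ≥ 2 (or has a self-loop).
The vertices on cycles are {Hilo, Jade, Kent, Lodi, Mesa, Dover, Fargo} — 7 in total.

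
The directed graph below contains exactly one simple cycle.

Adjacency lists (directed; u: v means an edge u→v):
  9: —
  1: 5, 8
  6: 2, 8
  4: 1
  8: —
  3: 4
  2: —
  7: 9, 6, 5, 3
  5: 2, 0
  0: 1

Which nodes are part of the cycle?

DFS with gray/black marking from 5:
5 gray
  2 gray
  2 black
  0 gray
    1 gray
      1→5: 5 is gray → back edge
Back edge closes the cycle 5 → 0 → 1 → 5; its vertices are {0, 1, 5}.

0, 1, 5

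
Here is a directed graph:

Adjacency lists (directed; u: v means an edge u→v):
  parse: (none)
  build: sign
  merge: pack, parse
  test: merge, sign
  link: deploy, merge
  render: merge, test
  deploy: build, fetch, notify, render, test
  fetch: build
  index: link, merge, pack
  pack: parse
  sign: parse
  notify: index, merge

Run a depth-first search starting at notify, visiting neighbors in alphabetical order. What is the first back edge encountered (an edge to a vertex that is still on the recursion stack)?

DFS from notify (visiting neighbors in alphabetical order); mark gray on enter, black on exit:
notify gray
  index gray
    link gray
      deploy gray
        build gray
          sign gray
            parse gray
            parse black
          sign black
        build black
        fetch gray
          fetch→build: build black — skip
        fetch black
        deploy→notify: notify is gray → back edge
First back edge: deploy → notify.

deploy→notify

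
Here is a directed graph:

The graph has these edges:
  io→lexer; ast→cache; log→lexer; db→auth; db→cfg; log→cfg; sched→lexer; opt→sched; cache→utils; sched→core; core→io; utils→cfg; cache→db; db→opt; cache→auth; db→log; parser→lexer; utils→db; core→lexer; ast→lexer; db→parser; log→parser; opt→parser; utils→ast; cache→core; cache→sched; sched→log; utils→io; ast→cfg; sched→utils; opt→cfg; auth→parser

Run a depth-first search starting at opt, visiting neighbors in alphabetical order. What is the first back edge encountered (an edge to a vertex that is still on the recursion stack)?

db→opt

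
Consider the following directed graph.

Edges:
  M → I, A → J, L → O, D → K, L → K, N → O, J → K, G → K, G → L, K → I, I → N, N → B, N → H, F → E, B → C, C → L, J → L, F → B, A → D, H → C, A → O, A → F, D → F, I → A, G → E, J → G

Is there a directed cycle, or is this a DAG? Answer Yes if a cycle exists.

Yes

DFS with white/gray/black marking, starting from O:
O gray
O black
A gray
  A→O: O black — skip
  D gray
    F gray
      E gray
      E black
      B gray
        C gray
          L gray
            K gray
              I gray
                N gray
                  H gray
                    H→C: C is gray → back edge
Back edge found, so a cycle exists: C → L → K → I → N → H → C.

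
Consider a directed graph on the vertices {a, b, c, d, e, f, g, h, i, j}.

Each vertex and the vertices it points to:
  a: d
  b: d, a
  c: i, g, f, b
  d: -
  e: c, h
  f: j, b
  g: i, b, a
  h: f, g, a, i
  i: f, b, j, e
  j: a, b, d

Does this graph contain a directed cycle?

Yes

DFS with white/gray/black marking, starting from d:
d gray
d black
a gray
  a→d: d black — skip
a black
b gray
  b→d: d black — skip
  b→a: a black — skip
b black
c gray
  i gray
    f gray
      j gray
        j→a: a black — skip
        j→b: b black — skip
        j→d: d black — skip
      j black
      f→b: b black — skip
    f black
    i→b: b black — skip
    i→j: j black — skip
    e gray
      e→c: c is gray → back edge
Back edge found, so a cycle exists: c → i → e → c.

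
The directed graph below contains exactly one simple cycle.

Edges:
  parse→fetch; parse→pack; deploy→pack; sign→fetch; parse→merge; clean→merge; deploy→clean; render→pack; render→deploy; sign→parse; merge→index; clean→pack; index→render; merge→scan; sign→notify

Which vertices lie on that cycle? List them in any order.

clean, index, merge, deploy, render

DFS with gray/black marking from merge:
merge gray
  index gray
    render gray
      pack gray
      pack black
      deploy gray
        deploy→pack: pack black — skip
        clean gray
          clean→pack: pack black — skip
          clean→merge: merge is gray → back edge
Back edge closes the cycle merge → index → render → deploy → clean → merge; its vertices are {clean, index, merge, deploy, render}.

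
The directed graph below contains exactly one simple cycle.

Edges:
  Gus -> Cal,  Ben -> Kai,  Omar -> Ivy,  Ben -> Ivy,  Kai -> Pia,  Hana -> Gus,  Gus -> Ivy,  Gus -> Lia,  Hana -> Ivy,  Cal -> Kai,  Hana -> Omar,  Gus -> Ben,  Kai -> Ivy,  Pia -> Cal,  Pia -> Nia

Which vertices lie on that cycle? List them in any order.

Cal, Kai, Pia

DFS with gray/black marking from Kai:
Kai gray
  Ivy gray
  Ivy black
  Pia gray
    Cal gray
      Cal→Kai: Kai is gray → back edge
Back edge closes the cycle Kai → Pia → Cal → Kai; its vertices are {Cal, Kai, Pia}.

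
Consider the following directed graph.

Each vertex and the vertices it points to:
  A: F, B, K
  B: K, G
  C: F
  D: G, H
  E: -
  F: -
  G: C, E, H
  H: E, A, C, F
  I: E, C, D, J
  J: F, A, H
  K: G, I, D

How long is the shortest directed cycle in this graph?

4

For each vertex v, BFS finds the shortest path from v back to v.
The shortest such closed walk is A → K → I → J → A, length 4.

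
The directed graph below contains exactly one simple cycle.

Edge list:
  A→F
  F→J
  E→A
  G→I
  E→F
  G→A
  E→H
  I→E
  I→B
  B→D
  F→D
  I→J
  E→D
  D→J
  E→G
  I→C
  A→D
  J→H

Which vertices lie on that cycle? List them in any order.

E, G, I

DFS with gray/black marking from I:
I gray
  J gray
    H gray
    H black
  J black
  B gray
    D gray
      D→J: J black — skip
    D black
  B black
  C gray
  C black
  E gray
    E→H: H black — skip
    E→D: D black — skip
    G gray
      A gray
        F gray
          F→J: J black — skip
          F→D: D black — skip
        F black
        A→D: D black — skip
      A black
      G→I: I is gray → back edge
Back edge closes the cycle I → E → G → I; its vertices are {E, G, I}.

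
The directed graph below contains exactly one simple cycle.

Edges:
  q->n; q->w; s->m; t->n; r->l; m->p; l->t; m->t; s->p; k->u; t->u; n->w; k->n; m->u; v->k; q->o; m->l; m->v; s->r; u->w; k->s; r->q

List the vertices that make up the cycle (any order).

k, m, s, v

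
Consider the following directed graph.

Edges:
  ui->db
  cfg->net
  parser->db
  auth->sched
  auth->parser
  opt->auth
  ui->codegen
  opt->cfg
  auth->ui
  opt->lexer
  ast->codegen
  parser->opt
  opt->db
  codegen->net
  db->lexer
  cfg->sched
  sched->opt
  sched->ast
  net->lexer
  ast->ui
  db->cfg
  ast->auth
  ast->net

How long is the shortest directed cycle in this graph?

3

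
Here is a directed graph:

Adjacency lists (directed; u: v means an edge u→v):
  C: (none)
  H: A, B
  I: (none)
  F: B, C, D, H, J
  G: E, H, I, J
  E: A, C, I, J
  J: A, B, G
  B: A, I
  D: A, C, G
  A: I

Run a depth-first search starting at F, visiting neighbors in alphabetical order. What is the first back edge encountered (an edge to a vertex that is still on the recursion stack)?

DFS from F (visiting neighbors in alphabetical order); mark gray on enter, black on exit:
F gray
  B gray
    A gray
      I gray
      I black
    A black
    B→I: I black — skip
  B black
  C gray
  C black
  D gray
    D→A: A black — skip
    D→C: C black — skip
    G gray
      E gray
        E→A: A black — skip
        E→C: C black — skip
        E→I: I black — skip
        J gray
          J→A: A black — skip
          J→B: B black — skip
          J→G: G is gray → back edge
First back edge: J → G.

J→G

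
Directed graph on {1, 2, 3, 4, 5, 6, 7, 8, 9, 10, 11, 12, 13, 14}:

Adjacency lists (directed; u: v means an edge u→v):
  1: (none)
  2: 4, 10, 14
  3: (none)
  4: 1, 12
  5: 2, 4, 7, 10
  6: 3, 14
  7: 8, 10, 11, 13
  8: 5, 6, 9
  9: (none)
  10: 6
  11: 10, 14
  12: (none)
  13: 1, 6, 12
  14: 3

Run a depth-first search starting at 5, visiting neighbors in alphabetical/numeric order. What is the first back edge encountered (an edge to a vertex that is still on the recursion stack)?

8→5

DFS from 5 (visiting neighbors in alphabetical/numeric order); mark gray on enter, black on exit:
5 gray
  2 gray
    4 gray
      1 gray
      1 black
      12 gray
      12 black
    4 black
    10 gray
      6 gray
        3 gray
        3 black
        14 gray
          14→3: 3 black — skip
        14 black
      6 black
    10 black
    2→14: 14 black — skip
  2 black
  5→4: 4 black — skip
  7 gray
    8 gray
      8→5: 5 is gray → back edge
First back edge: 8 → 5.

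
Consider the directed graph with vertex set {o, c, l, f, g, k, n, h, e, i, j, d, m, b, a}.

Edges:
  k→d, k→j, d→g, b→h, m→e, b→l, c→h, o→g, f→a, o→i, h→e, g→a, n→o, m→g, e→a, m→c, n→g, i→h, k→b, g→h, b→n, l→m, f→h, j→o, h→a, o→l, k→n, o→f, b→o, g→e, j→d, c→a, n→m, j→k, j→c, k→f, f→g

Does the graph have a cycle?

DFS with white/gray/black marking, starting from l:
l gray
  m gray
    e gray
      a gray
      a black
    e black
    g gray
      g→a: a black — skip
      g→e: e black — skip
      h gray
        h→a: a black — skip
        h→e: e black — skip
      h black
    g black
    c gray
      c→a: a black — skip
      c→h: h black — skip
    c black
  m black
l black
o gray
  o→l: l black — skip
  o→g: g black — skip
  f gray
    f→g: g black — skip
    f→a: a black — skip
    f→h: h black — skip
  f black
  i gray
    i→h: h black — skip
  i black
o black
k gray
  k→f: f black — skip
  n gray
    n→g: g black — skip
    n→o: o black — skip
    n→m: m black — skip
  n black
  d gray
    d→g: g black — skip
  d black
  b gray
    b→l: l black — skip
    b→o: o black — skip
    b→h: h black — skip
    b→n: n black — skip
  b black
  j gray
    j→d: d black — skip
    j→o: o black — skip
    j→k: k is gray → back edge
Back edge found, so a cycle exists: k → j → k.

Yes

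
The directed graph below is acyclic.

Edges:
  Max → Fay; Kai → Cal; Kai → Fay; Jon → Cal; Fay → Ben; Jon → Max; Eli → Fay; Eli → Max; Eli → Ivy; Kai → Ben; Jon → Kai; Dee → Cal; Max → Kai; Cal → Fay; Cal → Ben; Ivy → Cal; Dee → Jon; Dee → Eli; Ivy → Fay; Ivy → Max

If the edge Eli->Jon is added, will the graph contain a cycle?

No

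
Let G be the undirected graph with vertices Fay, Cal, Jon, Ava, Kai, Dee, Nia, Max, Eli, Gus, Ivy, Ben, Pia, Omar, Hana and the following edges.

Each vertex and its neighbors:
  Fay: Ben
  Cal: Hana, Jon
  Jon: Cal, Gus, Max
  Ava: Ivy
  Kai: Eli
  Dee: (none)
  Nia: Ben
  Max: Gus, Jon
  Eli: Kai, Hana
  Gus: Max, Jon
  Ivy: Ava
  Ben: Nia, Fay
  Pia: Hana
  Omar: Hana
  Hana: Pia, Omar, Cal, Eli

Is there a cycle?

Yes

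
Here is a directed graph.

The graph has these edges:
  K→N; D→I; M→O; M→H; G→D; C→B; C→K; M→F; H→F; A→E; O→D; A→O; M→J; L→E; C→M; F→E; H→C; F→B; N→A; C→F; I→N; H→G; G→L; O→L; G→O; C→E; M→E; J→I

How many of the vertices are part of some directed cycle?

8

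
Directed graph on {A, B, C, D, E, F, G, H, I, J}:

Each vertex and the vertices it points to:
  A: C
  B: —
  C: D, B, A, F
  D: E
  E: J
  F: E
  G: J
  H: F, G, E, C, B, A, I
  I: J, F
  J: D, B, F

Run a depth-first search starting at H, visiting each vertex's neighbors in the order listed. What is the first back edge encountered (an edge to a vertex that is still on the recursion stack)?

DFS from H (visiting each vertex's neighbors in the order listed); mark gray on enter, black on exit:
H gray
  F gray
    E gray
      J gray
        D gray
          D→E: E is gray → back edge
First back edge: D → E.

D->E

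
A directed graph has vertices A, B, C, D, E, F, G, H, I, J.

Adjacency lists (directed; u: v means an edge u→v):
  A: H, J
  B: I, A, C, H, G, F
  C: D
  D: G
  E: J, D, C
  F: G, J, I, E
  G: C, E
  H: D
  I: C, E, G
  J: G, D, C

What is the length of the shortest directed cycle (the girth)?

3

For each vertex v, BFS finds the shortest path from v back to v.
The shortest such closed walk is G → E → J → G, length 3.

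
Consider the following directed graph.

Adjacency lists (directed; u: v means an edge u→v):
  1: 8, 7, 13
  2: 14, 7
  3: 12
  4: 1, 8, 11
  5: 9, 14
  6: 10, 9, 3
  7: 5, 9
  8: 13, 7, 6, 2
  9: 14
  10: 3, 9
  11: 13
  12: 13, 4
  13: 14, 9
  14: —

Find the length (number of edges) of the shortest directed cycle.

5

For each vertex v, BFS finds the shortest path from v back to v.
The shortest such closed walk is 12 → 4 → 8 → 6 → 3 → 12, length 5.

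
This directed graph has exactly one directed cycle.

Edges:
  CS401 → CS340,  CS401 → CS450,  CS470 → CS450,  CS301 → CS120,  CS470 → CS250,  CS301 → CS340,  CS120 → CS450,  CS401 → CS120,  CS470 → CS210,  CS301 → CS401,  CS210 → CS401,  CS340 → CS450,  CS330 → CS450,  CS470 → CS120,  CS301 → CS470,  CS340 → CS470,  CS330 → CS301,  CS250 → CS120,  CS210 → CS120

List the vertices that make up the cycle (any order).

CS210, CS340, CS401, CS470

DFS with gray/black marking from CS470:
CS470 gray
  CS120 gray
    CS450 gray
    CS450 black
  CS120 black
  CS210 gray
    CS401 gray
      CS401→CS450: CS450 black — skip
      CS401→CS120: CS120 black — skip
      CS340 gray
        CS340→CS450: CS450 black — skip
        CS340→CS470: CS470 is gray → back edge
Back edge closes the cycle CS470 → CS210 → CS401 → CS340 → CS470; its vertices are {CS210, CS340, CS401, CS470}.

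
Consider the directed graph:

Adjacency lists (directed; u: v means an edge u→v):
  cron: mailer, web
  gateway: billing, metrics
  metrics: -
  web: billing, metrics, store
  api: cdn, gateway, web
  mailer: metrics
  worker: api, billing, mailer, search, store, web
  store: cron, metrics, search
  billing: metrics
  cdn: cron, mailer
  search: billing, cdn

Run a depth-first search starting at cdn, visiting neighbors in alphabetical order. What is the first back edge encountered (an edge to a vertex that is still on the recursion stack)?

DFS from cdn (visiting neighbors in alphabetical order); mark gray on enter, black on exit:
cdn gray
  cron gray
    mailer gray
      metrics gray
      metrics black
    mailer black
    web gray
      billing gray
        billing→metrics: metrics black — skip
      billing black
      web→metrics: metrics black — skip
      store gray
        store→cron: cron is gray → back edge
First back edge: store → cron.

store->cron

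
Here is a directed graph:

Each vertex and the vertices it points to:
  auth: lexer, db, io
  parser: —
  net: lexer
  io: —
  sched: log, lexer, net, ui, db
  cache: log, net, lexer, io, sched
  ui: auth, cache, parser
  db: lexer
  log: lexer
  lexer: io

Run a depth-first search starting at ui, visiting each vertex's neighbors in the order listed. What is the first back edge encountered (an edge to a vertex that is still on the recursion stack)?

sched→ui

DFS from ui (visiting each vertex's neighbors in the order listed); mark gray on enter, black on exit:
ui gray
  auth gray
    lexer gray
      io gray
      io black
    lexer black
    db gray
      db→lexer: lexer black — skip
    db black
    auth→io: io black — skip
  auth black
  cache gray
    log gray
      log→lexer: lexer black — skip
    log black
    net gray
      net→lexer: lexer black — skip
    net black
    cache→lexer: lexer black — skip
    cache→io: io black — skip
    sched gray
      sched→log: log black — skip
      sched→lexer: lexer black — skip
      sched→net: net black — skip
      sched→ui: ui is gray → back edge
First back edge: sched → ui.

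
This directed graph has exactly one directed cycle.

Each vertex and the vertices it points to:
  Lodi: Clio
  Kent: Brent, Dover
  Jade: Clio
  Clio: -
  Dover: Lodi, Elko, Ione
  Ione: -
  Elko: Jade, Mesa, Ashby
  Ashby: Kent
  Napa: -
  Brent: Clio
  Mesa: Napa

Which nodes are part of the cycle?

Elko, Kent, Ashby, Dover

DFS with gray/black marking from Dover:
Dover gray
  Lodi gray
    Clio gray
    Clio black
  Lodi black
  Elko gray
    Jade gray
      Jade→Clio: Clio black — skip
    Jade black
    Mesa gray
      Napa gray
      Napa black
    Mesa black
    Ashby gray
      Kent gray
        Brent gray
          Brent→Clio: Clio black — skip
        Brent black
        Kent→Dover: Dover is gray → back edge
Back edge closes the cycle Dover → Elko → Ashby → Kent → Dover; its vertices are {Elko, Kent, Ashby, Dover}.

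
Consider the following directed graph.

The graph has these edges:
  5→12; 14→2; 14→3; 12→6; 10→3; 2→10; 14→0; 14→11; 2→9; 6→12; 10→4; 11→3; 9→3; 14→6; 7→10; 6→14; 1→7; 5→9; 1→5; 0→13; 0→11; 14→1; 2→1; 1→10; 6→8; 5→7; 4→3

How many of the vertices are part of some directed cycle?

6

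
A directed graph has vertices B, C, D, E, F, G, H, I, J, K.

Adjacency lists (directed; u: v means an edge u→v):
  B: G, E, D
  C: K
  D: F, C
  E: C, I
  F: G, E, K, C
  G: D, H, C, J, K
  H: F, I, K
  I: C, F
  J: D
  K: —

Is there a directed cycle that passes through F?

F is on a cycle iff F can reach itself via ≥1 edge.
F → G → D → F — yes.

Yes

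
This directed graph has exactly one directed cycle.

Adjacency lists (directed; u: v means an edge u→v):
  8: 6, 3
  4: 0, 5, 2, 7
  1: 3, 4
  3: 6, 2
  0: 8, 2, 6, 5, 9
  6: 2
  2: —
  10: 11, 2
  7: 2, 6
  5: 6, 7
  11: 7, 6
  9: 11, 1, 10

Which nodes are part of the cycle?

0, 1, 4, 9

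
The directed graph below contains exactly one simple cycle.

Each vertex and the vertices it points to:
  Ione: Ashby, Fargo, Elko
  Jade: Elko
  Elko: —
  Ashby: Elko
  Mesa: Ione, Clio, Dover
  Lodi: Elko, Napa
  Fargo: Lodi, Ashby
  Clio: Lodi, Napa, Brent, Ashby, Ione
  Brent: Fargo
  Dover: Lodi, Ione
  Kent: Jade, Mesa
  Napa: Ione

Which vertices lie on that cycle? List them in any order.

DFS with gray/black marking from Napa:
Napa gray
  Ione gray
    Ashby gray
      Elko gray
      Elko black
    Ashby black
    Fargo gray
      Lodi gray
        Lodi→Elko: Elko black — skip
        Lodi→Napa: Napa is gray → back edge
Back edge closes the cycle Napa → Ione → Fargo → Lodi → Napa; its vertices are {Ione, Lodi, Napa, Fargo}.

Ione, Lodi, Napa, Fargo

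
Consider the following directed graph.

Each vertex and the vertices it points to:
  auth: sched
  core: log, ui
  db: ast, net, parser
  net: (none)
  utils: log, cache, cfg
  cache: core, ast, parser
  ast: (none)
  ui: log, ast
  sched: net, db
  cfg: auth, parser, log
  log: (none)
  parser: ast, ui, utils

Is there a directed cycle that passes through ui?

ui lies on a cycle iff there is a path from ui back to itself.
Exploring from ui, it never reaches itself; equivalently, its strongly connected component is a singleton.

No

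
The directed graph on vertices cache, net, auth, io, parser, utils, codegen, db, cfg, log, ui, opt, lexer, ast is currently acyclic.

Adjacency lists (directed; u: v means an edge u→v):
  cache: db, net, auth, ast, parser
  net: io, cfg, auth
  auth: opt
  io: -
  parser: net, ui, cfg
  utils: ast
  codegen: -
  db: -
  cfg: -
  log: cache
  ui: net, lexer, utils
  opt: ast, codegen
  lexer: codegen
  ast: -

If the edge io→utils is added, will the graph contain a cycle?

Adding io→utils creates a cycle iff utils can already reach io.
Explore from utils: no path reaches io. The graph stays acyclic.

No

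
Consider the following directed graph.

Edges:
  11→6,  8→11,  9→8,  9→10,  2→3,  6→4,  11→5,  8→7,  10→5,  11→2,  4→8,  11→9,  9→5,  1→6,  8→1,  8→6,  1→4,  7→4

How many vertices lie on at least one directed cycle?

A vertex is on a directed cycle iff it belongs to a strongly connected component of size ≥ 2 (or has a self-loop).
The vertices on cycles are {1, 4, 6, 7, 8, 9, 11} — 7 in total.

7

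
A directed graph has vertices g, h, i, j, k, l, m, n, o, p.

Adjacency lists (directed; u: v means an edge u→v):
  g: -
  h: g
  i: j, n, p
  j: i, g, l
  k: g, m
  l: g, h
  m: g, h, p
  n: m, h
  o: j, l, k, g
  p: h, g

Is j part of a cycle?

j is on a cycle iff j can reach itself via ≥1 edge.
j → i → j — yes.

Yes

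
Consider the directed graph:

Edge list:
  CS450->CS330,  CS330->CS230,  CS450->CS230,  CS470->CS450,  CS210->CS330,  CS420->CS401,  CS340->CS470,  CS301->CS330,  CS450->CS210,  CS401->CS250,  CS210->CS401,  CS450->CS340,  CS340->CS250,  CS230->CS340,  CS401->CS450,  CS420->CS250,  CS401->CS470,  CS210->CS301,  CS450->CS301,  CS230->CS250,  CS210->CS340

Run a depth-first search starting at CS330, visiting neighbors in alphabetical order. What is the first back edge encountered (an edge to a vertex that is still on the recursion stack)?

DFS from CS330 (visiting neighbors in alphabetical order); mark gray on enter, black on exit:
CS330 gray
  CS230 gray
    CS250 gray
    CS250 black
    CS340 gray
      CS340→CS250: CS250 black — skip
      CS470 gray
        CS450 gray
          CS210 gray
            CS301 gray
              CS301→CS330: CS330 is gray → back edge
First back edge: CS301 → CS330.

CS301→CS330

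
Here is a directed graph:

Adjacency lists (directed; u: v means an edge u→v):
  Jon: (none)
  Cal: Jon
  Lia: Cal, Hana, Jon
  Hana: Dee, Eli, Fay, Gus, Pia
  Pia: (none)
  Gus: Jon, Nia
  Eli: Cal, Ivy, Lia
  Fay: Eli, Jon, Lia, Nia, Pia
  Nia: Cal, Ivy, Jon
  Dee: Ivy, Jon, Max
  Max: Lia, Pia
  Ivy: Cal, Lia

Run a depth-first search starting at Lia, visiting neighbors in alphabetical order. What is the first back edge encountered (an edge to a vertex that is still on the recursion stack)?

DFS from Lia (visiting neighbors in alphabetical order); mark gray on enter, black on exit:
Lia gray
  Cal gray
    Jon gray
    Jon black
  Cal black
  Hana gray
    Dee gray
      Ivy gray
        Ivy→Cal: Cal black — skip
        Ivy→Lia: Lia is gray → back edge
First back edge: Ivy → Lia.

Ivy->Lia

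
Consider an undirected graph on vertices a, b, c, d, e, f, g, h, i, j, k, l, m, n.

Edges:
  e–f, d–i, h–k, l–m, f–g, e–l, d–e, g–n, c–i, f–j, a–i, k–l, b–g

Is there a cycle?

No

DFS, tracking each vertex's parent; an edge to a visited non-parent vertex closes a cycle.
Start from h:
visit h (parent –)
  visit k (parent h)
    visit l (parent k)
      visit m (parent l)
        m–l: parent, skip
      visit e (parent l)
        e–l: parent, skip
        visit f (parent e)
          f–e: parent, skip
          visit g (parent f)
            visit b (parent g)
              b–g: parent, skip
            g–f: parent, skip
            visit n (parent g)
              n–g: parent, skip
          visit j (parent f)
            j–f: parent, skip
        visit d (parent e)
          d–e: parent, skip
          visit i (parent d)
            i–d: parent, skip
            visit a (parent i)
              a–i: parent, skip
            visit c (parent i)
              c–i: parent, skip
      l–k: parent, skip
    k–h: parent, skip
No non-parent visited neighbor found — the graph is a forest.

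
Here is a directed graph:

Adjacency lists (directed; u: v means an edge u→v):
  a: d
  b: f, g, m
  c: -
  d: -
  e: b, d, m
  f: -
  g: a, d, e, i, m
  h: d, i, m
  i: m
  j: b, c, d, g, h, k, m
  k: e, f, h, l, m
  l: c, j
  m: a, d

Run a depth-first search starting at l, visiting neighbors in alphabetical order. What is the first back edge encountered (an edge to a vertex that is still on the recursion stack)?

e→b

DFS from l (visiting neighbors in alphabetical order); mark gray on enter, black on exit:
l gray
  c gray
  c black
  j gray
    b gray
      f gray
      f black
      g gray
        a gray
          d gray
          d black
        a black
        g→d: d black — skip
        e gray
          e→b: b is gray → back edge
First back edge: e → b.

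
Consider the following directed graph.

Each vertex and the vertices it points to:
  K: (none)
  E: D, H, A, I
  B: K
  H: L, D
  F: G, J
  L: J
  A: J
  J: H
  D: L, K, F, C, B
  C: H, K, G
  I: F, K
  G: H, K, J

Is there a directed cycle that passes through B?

No

B lies on a cycle iff there is a path from B back to itself.
Exploring from B, it never reaches itself; equivalently, its strongly connected component is a singleton.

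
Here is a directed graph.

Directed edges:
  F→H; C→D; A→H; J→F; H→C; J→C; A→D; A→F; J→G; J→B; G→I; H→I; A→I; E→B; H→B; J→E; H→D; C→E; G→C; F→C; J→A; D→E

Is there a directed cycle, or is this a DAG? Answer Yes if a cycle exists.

DFS with white/gray/black marking, starting from A:
A gray
  I gray
  I black
  F gray
    C gray
      D gray
        E gray
          B gray
          B black
        E black
      D black
      C→E: E black — skip
    C black
    H gray
      H→C: C black — skip
      H→I: I black — skip
      H→D: D black — skip
      H→B: B black — skip
    H black
  F black
  A→D: D black — skip
  A→H: H black — skip
A black
G gray
  G→C: C black — skip
  G→I: I black — skip
G black
J gray
  J→E: E black — skip
  J→A: A black — skip
  J→F: F black — skip
  J→C: C black — skip
  J→G: G black — skip
  J→B: B black — skip
J black
Every edge goes to a white or black vertex — no back edge, so the graph is acyclic.

No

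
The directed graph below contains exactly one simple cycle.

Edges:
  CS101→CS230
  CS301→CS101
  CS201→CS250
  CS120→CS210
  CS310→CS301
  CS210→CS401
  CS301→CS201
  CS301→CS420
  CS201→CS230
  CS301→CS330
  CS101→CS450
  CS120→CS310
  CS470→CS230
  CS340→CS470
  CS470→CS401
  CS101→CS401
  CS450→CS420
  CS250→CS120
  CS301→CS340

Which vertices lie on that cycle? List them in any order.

DFS with gray/black marking from CS120:
CS120 gray
  CS310 gray
    CS301 gray
      CS330 gray
      CS330 black
      CS420 gray
      CS420 black
      CS340 gray
        CS470 gray
          CS230 gray
          CS230 black
          CS401 gray
          CS401 black
        CS470 black
      CS340 black
      CS201 gray
        CS201→CS230: CS230 black — skip
        CS250 gray
          CS250→CS120: CS120 is gray → back edge
Back edge closes the cycle CS120 → CS310 → CS301 → CS201 → CS250 → CS120; its vertices are {CS120, CS201, CS250, CS301, CS310}.

CS120, CS201, CS250, CS301, CS310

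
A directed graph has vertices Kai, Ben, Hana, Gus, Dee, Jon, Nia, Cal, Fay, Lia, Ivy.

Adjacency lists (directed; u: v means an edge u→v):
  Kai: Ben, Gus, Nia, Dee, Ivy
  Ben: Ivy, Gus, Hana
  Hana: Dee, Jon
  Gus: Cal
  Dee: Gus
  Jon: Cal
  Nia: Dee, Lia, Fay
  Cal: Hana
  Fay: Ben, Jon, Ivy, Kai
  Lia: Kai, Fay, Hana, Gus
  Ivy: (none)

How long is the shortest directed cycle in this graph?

For each vertex v, BFS finds the shortest path from v back to v.
The shortest such closed walk is Lia → Kai → Nia → Lia, length 3.

3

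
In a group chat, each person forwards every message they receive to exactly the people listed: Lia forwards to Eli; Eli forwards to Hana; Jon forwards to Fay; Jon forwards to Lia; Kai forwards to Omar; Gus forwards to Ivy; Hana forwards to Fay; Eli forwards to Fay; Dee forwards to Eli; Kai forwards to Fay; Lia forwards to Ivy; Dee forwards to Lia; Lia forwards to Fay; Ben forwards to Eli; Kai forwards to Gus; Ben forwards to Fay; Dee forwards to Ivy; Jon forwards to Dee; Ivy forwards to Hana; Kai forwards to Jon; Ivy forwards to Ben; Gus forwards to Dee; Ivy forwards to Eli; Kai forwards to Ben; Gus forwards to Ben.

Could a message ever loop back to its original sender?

No

DFS with white/gray/black marking, starting from Fay:
Fay gray
Fay black
Kai gray
  Gus gray
    Ben gray
      Eli gray
        Eli→Fay: Fay black — skip
        Hana gray
          Hana→Fay: Fay black — skip
        Hana black
      Eli black
      Ben→Fay: Fay black — skip
    Ben black
    Ivy gray
      Ivy→Eli: Eli black — skip
      Ivy→Hana: Hana black — skip
      Ivy→Ben: Ben black — skip
    Ivy black
    Dee gray
      Dee→Ivy: Ivy black — skip
      Lia gray
        Lia→Ivy: Ivy black — skip
        Lia→Fay: Fay black — skip
        Lia→Eli: Eli black — skip
      Lia black
      Dee→Eli: Eli black — skip
    Dee black
  Gus black
  Kai→Ben: Ben black — skip
  Jon gray
    Jon→Dee: Dee black — skip
    Jon→Lia: Lia black — skip
    Jon→Fay: Fay black — skip
  Jon black
  Omar gray
  Omar black
  Kai→Fay: Fay black — skip
Kai black
Every edge goes to a white or black vertex — no back edge, so the graph is acyclic.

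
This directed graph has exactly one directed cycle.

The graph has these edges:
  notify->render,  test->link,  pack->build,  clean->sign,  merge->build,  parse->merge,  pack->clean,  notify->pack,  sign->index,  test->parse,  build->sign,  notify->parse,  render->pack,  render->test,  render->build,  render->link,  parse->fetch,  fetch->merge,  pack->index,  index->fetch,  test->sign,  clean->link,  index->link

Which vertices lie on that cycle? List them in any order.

DFS with gray/black marking from index:
index gray
  fetch gray
    merge gray
      build gray
        sign gray
          sign→index: index is gray → back edge
Back edge closes the cycle index → fetch → merge → build → sign → index; its vertices are {sign, build, fetch, index, merge}.

sign, build, fetch, index, merge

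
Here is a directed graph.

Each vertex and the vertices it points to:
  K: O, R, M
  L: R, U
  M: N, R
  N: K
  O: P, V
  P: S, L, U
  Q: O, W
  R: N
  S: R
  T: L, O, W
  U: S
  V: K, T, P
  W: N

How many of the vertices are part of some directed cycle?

A vertex is on a directed cycle iff it belongs to a strongly connected component of size ≥ 2 (or has a self-loop).
The vertices on cycles are {K, L, M, N, O, P, R, S, T, U, V, W} — 12 in total.

12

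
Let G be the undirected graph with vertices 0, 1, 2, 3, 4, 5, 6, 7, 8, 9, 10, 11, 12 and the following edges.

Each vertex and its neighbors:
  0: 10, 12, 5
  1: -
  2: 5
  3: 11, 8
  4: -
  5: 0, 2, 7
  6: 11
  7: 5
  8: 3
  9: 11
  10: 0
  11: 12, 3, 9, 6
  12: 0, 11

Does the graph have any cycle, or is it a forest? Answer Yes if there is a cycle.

No

DFS, tracking each vertex's parent; an edge to a visited non-parent vertex closes a cycle.
Start from 0:
visit 0 (parent –)
  visit 10 (parent 0)
    10–0: parent, skip
  visit 12 (parent 0)
    12–0: parent, skip
    visit 11 (parent 12)
      11–12: parent, skip
      visit 3 (parent 11)
        3–11: parent, skip
        visit 8 (parent 3)
          8–3: parent, skip
      visit 9 (parent 11)
        9–11: parent, skip
      visit 6 (parent 11)
        6–11: parent, skip
  visit 5 (parent 0)
    5–0: parent, skip
    visit 2 (parent 5)
      2–5: parent, skip
    visit 7 (parent 5)
      7–5: parent, skip
visit 1 (parent –)
visit 4 (parent –)
No non-parent visited neighbor found — the graph is a forest.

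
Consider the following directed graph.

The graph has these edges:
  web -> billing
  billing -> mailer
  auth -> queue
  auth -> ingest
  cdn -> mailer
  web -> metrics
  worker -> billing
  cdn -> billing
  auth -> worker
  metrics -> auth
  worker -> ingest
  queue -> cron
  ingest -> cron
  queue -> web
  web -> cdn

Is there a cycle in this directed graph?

DFS with white/gray/black marking, starting from worker:
worker gray
  ingest gray
    cron gray
    cron black
  ingest black
  billing gray
    mailer gray
    mailer black
  billing black
worker black
cdn gray
  cdn→mailer: mailer black — skip
  cdn→billing: billing black — skip
cdn black
metrics gray
  auth gray
    queue gray
      queue→cron: cron black — skip
      web gray
        web→billing: billing black — skip
        web→metrics: metrics is gray → back edge
Back edge found, so a cycle exists: metrics → auth → queue → web → metrics.

Yes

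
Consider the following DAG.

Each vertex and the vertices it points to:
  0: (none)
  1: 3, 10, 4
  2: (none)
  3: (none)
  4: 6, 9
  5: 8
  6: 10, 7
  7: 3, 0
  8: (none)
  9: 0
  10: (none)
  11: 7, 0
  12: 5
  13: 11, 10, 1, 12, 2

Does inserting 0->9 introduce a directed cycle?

Yes

Adding 0→9 creates a cycle iff 9 can already reach 0.
Path from 9: 9 → 0.
So 9 → … → 0 → 9 is a cycle.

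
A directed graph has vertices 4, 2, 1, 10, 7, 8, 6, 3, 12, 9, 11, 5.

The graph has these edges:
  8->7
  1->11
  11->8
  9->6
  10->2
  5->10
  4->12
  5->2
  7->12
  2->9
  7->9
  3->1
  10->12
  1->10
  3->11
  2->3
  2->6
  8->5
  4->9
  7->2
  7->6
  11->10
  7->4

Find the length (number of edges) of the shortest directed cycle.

4

For each vertex v, BFS finds the shortest path from v back to v.
The shortest such closed walk is 1 → 10 → 2 → 3 → 1, length 4.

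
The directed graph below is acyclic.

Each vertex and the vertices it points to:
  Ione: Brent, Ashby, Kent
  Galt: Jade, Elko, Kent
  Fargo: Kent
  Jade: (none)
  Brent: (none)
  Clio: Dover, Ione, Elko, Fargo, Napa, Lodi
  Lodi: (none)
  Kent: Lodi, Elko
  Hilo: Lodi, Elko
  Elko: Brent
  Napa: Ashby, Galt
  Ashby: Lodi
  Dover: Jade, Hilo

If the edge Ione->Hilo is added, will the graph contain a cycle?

No

Adding Ione→Hilo creates a cycle iff Hilo can already reach Ione.
Explore from Hilo: no path reaches Ione. The graph stays acyclic.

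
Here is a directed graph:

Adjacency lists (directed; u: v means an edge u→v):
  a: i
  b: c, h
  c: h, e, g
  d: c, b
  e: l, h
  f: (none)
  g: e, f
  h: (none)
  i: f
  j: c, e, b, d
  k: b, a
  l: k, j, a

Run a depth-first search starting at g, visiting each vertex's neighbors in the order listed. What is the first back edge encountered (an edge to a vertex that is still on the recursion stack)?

c->e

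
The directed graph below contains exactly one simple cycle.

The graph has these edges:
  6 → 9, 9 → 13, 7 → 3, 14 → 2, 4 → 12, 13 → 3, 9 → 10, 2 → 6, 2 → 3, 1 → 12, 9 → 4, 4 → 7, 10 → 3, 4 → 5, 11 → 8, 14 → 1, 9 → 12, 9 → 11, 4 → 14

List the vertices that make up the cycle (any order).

DFS with gray/black marking from 9:
9 gray
  4 gray
    7 gray
      3 gray
      3 black
    7 black
    5 gray
    5 black
    12 gray
    12 black
    14 gray
      1 gray
        1→12: 12 black — skip
      1 black
      2 gray
        2→3: 3 black — skip
        6 gray
          6→9: 9 is gray → back edge
Back edge closes the cycle 9 → 4 → 14 → 2 → 6 → 9; its vertices are {2, 4, 6, 9, 14}.

2, 4, 6, 9, 14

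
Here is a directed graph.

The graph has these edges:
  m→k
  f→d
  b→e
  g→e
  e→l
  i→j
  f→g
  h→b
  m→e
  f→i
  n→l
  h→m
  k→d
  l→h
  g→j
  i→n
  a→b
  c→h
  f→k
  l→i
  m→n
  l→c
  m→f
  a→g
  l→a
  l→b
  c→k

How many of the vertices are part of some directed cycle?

11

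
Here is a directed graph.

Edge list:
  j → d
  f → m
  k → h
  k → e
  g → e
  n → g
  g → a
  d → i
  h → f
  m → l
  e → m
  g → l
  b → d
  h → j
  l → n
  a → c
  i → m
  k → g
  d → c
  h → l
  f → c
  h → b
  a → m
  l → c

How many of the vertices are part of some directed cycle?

A vertex is on a directed cycle iff it belongs to a strongly connected component of size ≥ 2 (or has a self-loop).
The vertices on cycles are {a, e, g, l, m, n} — 6 in total.

6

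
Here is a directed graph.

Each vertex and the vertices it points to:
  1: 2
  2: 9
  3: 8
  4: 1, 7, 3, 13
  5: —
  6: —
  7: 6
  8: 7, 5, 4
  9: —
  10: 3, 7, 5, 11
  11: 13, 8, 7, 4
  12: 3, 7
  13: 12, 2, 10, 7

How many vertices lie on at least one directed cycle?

7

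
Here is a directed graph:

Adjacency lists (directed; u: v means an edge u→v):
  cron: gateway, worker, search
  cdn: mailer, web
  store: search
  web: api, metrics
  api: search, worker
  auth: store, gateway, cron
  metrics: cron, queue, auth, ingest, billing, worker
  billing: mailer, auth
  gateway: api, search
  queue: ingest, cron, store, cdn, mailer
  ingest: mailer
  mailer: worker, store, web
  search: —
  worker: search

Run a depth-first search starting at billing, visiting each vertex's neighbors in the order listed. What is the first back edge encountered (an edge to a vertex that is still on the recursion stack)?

DFS from billing (visiting each vertex's neighbors in the order listed); mark gray on enter, black on exit:
billing gray
  mailer gray
    worker gray
      search gray
      search black
    worker black
    store gray
      store→search: search black — skip
    store black
    web gray
      api gray
        api→search: search black — skip
        api→worker: worker black — skip
      api black
      metrics gray
        cron gray
          gateway gray
            gateway→api: api black — skip
            gateway→search: search black — skip
          gateway black
          cron→worker: worker black — skip
          cron→search: search black — skip
        cron black
        queue gray
          ingest gray
            ingest→mailer: mailer is gray → back edge
First back edge: ingest → mailer.

ingest→mailer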